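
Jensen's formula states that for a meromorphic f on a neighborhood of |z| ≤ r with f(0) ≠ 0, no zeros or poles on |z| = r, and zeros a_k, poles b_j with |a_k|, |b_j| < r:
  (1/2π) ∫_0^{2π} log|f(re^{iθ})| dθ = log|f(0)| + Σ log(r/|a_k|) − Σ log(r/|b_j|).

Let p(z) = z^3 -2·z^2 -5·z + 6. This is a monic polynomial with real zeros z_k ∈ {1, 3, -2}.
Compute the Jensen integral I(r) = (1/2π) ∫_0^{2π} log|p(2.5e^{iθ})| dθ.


Zeros: -2, 1, 3; r = 2.5.
Inside |z| < r: -2, 1. Outside (|z| ≥ r): 3.
p(0) = 6, so log|p(0)| = log(6) = 1.7918.
Apply Jensen: I(r) = log|p(0)| + Σ_k log(r/|z_k|), summed over zeros inside |z| < r.
  log(r/|z_k|) for z_k = 1: log(2.5/1) = 0.9163
  log(r/|z_k|) for z_k = -2: log(2.5/2) = 0.2231
  Outside zeros (3) contribute nothing to the Jensen sum.
Sum over inside zeros: 1.1394.
I(r) = log|p(0)| + (inside sum) = 1.7918 + 1.1394 = 2.9312.
Note: since some zeros are outside |z| ≤ r, the simplified n·log(r) form does NOT apply — only the inside zeros contribute.

I(r) ≈ 2.9312.


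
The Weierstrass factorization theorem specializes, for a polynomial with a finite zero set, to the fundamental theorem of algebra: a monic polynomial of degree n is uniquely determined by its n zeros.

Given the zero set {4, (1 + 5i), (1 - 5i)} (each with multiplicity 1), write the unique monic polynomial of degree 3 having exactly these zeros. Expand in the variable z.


The polynomial is p(z) = ∏_{α ∈ S} (z − α), where S = {4, (1 + 5i), (1 - 5i)}.
Expanding the product yields: p(z) = z^3 -6·z^2 + 34·z -104.
Note conjugate pairs combine to real quadratics: (z − (1+5i))(z − (1−5i)) = z² − 2z + 26.
The resulting polynomial has degree 3 and real coefficients as required.

p(z) = z^3 -6·z^2 + 34·z -104.


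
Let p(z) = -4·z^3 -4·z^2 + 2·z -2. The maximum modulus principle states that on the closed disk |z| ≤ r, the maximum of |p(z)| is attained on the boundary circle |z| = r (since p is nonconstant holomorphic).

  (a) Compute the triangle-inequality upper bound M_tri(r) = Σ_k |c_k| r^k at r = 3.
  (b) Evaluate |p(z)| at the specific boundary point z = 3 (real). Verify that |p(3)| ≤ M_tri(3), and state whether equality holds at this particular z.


Coefficients: c_0 = -2, c_1 = 2, c_2 = -4, c_3 = -4. Radius r = 3.
Part (a). Triangle bound: M_tri(r) = Σ_k |c_k| r^k
  = |-2|·3^0 + |2|·3^1 + |-4|·3^2 + |-4|·3^3
  = 2 + 6 + 36 + 108 = 152.
This bounds M(r) := max_{|z|=r} |p(z)| from above; equality holds iff all terms c_k z^k can be made to align in phase at a single z on |z|=r.
Part (b). At z = 3 (real, on the circle |z| = r):
  p(3) = (-2)·3^0 + (2)·3^1 + (-4)·3^2 + (-4)·3^3 = -140.
  |p(3)| = 140.
Check: |p(3)| = 140 ≤ 152 = M_tri(3). ✓ Equality does not hold at z = 3 (the coefficients have mixed signs, so the terms do not all align in phase there).

M_tri(3) = 152; |p(3)| = 140; equality at z=3: no.


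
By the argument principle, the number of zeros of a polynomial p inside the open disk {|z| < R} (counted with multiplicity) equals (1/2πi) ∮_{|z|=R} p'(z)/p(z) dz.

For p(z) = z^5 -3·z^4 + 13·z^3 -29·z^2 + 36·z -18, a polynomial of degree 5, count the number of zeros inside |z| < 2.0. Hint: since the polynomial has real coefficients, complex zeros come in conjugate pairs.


The zeros of p are: (1 + 1i), (1 - 1i), (0 + 3i), (0 - 3i), 1.
Their magnitudes are: 1.414, 1.414, 3, 3, 1.
Zeros with |z| < R = 2.0: (1 + 1i), (1 - 1i), 1.
Count = 3.
By the argument principle, (1/2πi) ∮_{|z|=R} p'(z)/p(z) dz equals exactly this count.

Number of zeros inside |z| < 2.0: 3.


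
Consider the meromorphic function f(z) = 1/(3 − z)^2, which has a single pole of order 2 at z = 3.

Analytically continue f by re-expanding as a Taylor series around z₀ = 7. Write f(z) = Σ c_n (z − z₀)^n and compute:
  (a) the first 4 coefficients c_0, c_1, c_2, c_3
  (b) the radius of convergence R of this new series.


Let w = z − z₀, so z = z₀ + w.
Then 3 − z = 3 − (z₀ + w) = (3 − z₀) − w = -4 − w.
f(z) = 1/(-4 − w)^2 = (1/(-4)^2) · (1 − w/(-4))^{−2}.
By the binomial series (1−u)^{−2} = Σ_{n≥0} C(n+1, 1) u^n for |u|<1, with u = w/(-4):
  c_n = C(n+1, 1) / (-4)^(n+2).
  c_0 = 1/(-4)^2 = 1/16.
  c_1 = 2/(-4)^3 = -1/32.
  c_2 = 3/(-4)^4 = 3/256.
  c_3 = 4/(-4)^5 = -1/256.
The series is valid for |w/d| < 1, i.e. |z − z₀| < |d|.
Radius of convergence: R = |3 − z₀| = |-4| = 4 (distance from z₀ to the singularity z = 3).

c_0 = 1/16, c_1 = -1/32, c_2 = 3/256, c_3 = -1/256; R = 4.


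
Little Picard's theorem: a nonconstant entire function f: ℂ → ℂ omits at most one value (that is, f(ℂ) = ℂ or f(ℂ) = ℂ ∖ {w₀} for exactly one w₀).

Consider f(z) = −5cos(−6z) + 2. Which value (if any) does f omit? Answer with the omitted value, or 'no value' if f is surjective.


Little Picard bounds the complement of f(ℂ) to at most one point.
cos is entire and surjective onto ℂ: for every w ∈ ℂ, cos(ζ) = w has a solution ζ ∈ ℂ (e.g., via the complex inverse arccos). With ζ = −6z this gives z = ζ/(-6). Then -5·cos(−6z) takes every value in -5·ℂ = ℂ, and adding 2 is a bijection of ℂ. So f is surjective and omits no value. (Note: only on the real line is cos bounded by [−1, 1].)

Omitted value: no value.


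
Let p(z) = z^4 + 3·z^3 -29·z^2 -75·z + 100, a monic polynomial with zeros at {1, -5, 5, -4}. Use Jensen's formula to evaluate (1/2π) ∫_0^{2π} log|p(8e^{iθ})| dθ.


Zeros: -5, -4, 1, 5; r = 8.
Inside |z| < r: -5, -4, 1, 5. Outside (|z| ≥ r): ∅.
p(0) = 100, so log|p(0)| = log(100) = 4.6052.
Apply Jensen: I(r) = log|p(0)| + Σ_k log(r/|z_k|), summed over zeros inside |z| < r.
  log(r/|z_k|) for z_k = 1: log(8/1) = 2.0794
  log(r/|z_k|) for z_k = -5: log(8/5) = 0.4700
  log(r/|z_k|) for z_k = 5: log(8/5) = 0.4700
  log(r/|z_k|) for z_k = -4: log(8/4) = 0.6931
Sum over inside zeros: 3.7126.
I(r) = log|p(0)| + (inside sum) = 4.6052 + 3.7126 = 8.3178.
Closed form (all zeros inside, monic): I(r) = n·log(r) = 4·log(8) = 8.3178. ✓

I(r) ≈ 8.3178.


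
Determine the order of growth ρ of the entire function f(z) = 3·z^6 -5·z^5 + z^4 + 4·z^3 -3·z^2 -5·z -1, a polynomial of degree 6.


|f(z)| ≤ Σ|c_k|·r^k = O(r^6) as r → ∞. Polynomial growth is O(e^{r^ε}) for every ε > 0 (since r^6/e^{r^ε} → 0), so ρ ≤ ε for all ε > 0, i.e. ρ = 0. Every nonconstant polynomial has order 0.
Therefore ρ = 0.

Order ρ = 0.


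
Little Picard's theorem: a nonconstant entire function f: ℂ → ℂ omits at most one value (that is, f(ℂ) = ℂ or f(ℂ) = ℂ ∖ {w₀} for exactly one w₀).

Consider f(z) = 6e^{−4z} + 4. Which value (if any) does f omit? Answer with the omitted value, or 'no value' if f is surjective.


Little Picard bounds the complement of f(ℂ) to at most one point.
e^{−4z} is never zero on ℂ, so 6·e^{−4z} takes every value in ℂ ∖ {0}. Adding 4 shifts the range to ℂ ∖ {4}. Thus f omits exactly the value 4.

Omitted value: 4.


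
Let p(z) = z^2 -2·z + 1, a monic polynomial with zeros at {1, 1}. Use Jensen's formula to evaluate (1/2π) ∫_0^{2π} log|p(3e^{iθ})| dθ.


Zeros: 1, 1; r = 3.
Inside |z| < r: 1, 1. Outside (|z| ≥ r): ∅.
p(0) = 1, so log|p(0)| = log(1) = 0.0000.
Apply Jensen: I(r) = log|p(0)| + Σ_k log(r/|z_k|), summed over zeros inside |z| < r.
  log(r/|z_k|) for z_k = 1: log(3/1) = 1.0986
  log(r/|z_k|) for z_k = 1: log(3/1) = 1.0986
Sum over inside zeros: 2.1972.
I(r) = log|p(0)| + (inside sum) = 0.0000 + 2.1972 = 2.1972.
Closed form (all zeros inside, monic): I(r) = n·log(r) = 2·log(3) = 2.1972. ✓

I(r) ≈ 2.1972.


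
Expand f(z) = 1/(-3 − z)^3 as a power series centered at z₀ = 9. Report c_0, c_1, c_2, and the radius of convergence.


Let w = z − z₀, so z = z₀ + w.
Then -3 − z = -3 − (z₀ + w) = (-3 − z₀) − w = -12 − w.
f(z) = 1/(-12 − w)^3 = (1/(-12)^3) · (1 − w/(-12))^{−3}.
By the binomial series (1−u)^{−3} = Σ_{n≥0} C(n+2, 2) u^n for |u|<1, with u = w/(-12):
  c_n = C(n+2, 2) / (-12)^(n+3).
  c_0 = 1/(-12)^3 = -1/1728.
  c_1 = 3/(-12)^4 = 1/6912.
  c_2 = 6/(-12)^5 = -1/41472.
The series is valid for |w/d| < 1, i.e. |z − z₀| < |d|.
Radius of convergence: R = |-3 − z₀| = |-12| = 12 (distance from z₀ to the singularity z = -3).

c_0 = -1/1728, c_1 = 1/6912, c_2 = -1/41472; R = 12.


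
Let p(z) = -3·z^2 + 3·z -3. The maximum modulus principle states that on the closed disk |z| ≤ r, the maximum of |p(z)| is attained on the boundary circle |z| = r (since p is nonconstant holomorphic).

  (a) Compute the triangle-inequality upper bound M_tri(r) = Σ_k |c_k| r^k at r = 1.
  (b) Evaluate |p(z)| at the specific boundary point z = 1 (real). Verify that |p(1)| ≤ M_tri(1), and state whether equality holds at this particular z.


Coefficients: c_0 = -3, c_1 = 3, c_2 = -3. Radius r = 1.
Part (a). Triangle bound: M_tri(r) = Σ_k |c_k| r^k
  = |-3|·1^0 + |3|·1^1 + |-3|·1^2
  = 3 + 3 + 3 = 9.
This bounds M(r) := max_{|z|=r} |p(z)| from above; equality holds iff all terms c_k z^k can be made to align in phase at a single z on |z|=r.
Part (b). At z = 1 (real, on the circle |z| = r):
  p(1) = (-3)·1^0 + (3)·1^1 + (-3)·1^2 = -3.
  |p(1)| = 3.
Check: |p(1)| = 3 ≤ 9 = M_tri(1). ✓ Equality does not hold at z = 1 (the coefficients have mixed signs, so the terms do not all align in phase there).

M_tri(1) = 9; |p(1)| = 3; equality at z=1: no.


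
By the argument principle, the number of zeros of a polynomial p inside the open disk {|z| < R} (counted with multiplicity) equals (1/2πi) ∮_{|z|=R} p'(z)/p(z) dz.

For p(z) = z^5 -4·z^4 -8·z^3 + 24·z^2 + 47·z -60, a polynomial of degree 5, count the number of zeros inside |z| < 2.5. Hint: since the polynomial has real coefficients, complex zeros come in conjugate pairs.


The zeros of p are: 3, 1, 4, (-2 + 1i), (-2 - 1i).
Their magnitudes are: 3, 1, 4, 2.236, 2.236.
Zeros with |z| < R = 2.5: 1, (-2 + 1i), (-2 - 1i).
Count = 3.
By the argument principle, (1/2πi) ∮_{|z|=R} p'(z)/p(z) dz equals exactly this count.

Number of zeros inside |z| < 2.5: 3.


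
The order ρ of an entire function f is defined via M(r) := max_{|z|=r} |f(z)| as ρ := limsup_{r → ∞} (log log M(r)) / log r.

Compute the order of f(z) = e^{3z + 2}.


|e^{3z + 2}| = e^{Re(3·z) + 2} ≤ e^{3|z|^1 + 2} = e^{3r^1 + 2} on |z| = r, so ρ ≤ 1. Choosing z on |z|=r so that 3·z is real positive (always possible by picking arg z appropriately) gives |f(z)| = e^{3r^1 + 2}, matching the bound. The additive constant 2 does not affect log log M(r) ~ 1·log r. Hence ρ = 1.
Therefore ρ = 1.

Order ρ = 1.


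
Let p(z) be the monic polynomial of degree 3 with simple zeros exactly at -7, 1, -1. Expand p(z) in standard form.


The polynomial is p(z) = ∏_{α ∈ S} (z − α), where S = {-7, 1, -1}.
Expanding the product yields: p(z) = z^3 + 7·z^2 -z -7.
The resulting polynomial has degree 3 and real coefficients as required.

p(z) = z^3 + 7·z^2 -z -7.


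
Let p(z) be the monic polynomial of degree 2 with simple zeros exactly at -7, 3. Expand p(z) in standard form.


The polynomial is p(z) = ∏_{α ∈ S} (z − α), where S = {-7, 3}.
Expanding the product yields: p(z) = z^2 + 4·z -21.
The resulting polynomial has degree 2 and real coefficients as required.

p(z) = z^2 + 4·z -21.


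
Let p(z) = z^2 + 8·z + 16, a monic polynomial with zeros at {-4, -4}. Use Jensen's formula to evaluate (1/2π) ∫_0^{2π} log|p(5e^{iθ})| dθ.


Zeros: -4, -4; r = 5.
Inside |z| < r: -4, -4. Outside (|z| ≥ r): ∅.
p(0) = 16, so log|p(0)| = log(16) = 2.7726.
Apply Jensen: I(r) = log|p(0)| + Σ_k log(r/|z_k|), summed over zeros inside |z| < r.
  log(r/|z_k|) for z_k = -4: log(5/4) = 0.2231
  log(r/|z_k|) for z_k = -4: log(5/4) = 0.2231
Sum over inside zeros: 0.4463.
I(r) = log|p(0)| + (inside sum) = 2.7726 + 0.4463 = 3.2189.
Closed form (all zeros inside, monic): I(r) = n·log(r) = 2·log(5) = 3.2189. ✓

I(r) ≈ 3.2189.


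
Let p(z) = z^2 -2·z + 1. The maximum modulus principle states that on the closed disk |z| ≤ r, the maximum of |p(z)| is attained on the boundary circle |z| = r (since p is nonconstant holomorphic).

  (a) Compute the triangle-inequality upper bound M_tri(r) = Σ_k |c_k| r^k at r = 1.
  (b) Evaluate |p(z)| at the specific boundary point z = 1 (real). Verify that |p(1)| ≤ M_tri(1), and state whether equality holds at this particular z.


Coefficients: c_0 = 1, c_1 = -2, c_2 = 1. Radius r = 1.
Part (a). Triangle bound: M_tri(r) = Σ_k |c_k| r^k
  = |1|·1^0 + |-2|·1^1 + |1|·1^2
  = 1 + 2 + 1 = 4.
This bounds M(r) := max_{|z|=r} |p(z)| from above; equality holds iff all terms c_k z^k can be made to align in phase at a single z on |z|=r.
Part (b). At z = 1 (real, on the circle |z| = r):
  p(1) = (1)·1^0 + (-2)·1^1 + (1)·1^2 = 0.
  |p(1)| = 0.
Check: |p(1)| = 0 ≤ 4 = M_tri(1). ✓ Equality does not hold at z = 1 (the coefficients have mixed signs, so the terms do not all align in phase there).

M_tri(1) = 4; |p(1)| = 0; equality at z=1: no.


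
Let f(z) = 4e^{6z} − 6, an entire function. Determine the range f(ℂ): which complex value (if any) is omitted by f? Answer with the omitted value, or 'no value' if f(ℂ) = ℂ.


Little Picard bounds the complement of f(ℂ) to at most one point.
e^{6z} is never zero on ℂ, so 4·e^{6z} takes every value in ℂ ∖ {0}. Adding -6 shifts the range to ℂ ∖ {-6}. Thus f omits exactly the value -6.

Omitted value: -6.


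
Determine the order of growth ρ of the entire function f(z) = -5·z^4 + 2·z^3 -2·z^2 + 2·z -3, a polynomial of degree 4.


|f(z)| ≤ Σ|c_k|·r^k = O(r^4) as r → ∞. Polynomial growth is O(e^{r^ε}) for every ε > 0 (since r^4/e^{r^ε} → 0), so ρ ≤ ε for all ε > 0, i.e. ρ = 0. Every nonconstant polynomial has order 0.
Therefore ρ = 0.

Order ρ = 0.


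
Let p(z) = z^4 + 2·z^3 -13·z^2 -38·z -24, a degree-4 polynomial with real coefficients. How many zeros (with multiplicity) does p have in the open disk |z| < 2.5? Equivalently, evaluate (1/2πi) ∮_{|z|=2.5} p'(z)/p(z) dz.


The zeros of p are: -2, 4, -1, -3.
Their magnitudes are: 2, 4, 1, 3.
Zeros with |z| < R = 2.5: -2, -1.
Count = 2.
By the argument principle, (1/2πi) ∮_{|z|=R} p'(z)/p(z) dz equals exactly this count.

Number of zeros inside |z| < 2.5: 2.


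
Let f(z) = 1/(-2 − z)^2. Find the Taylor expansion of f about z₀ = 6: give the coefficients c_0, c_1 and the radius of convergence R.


Let w = z − z₀, so z = z₀ + w.
Then -2 − z = -2 − (z₀ + w) = (-2 − z₀) − w = -8 − w.
f(z) = 1/(-8 − w)^2 = (1/(-8)^2) · (1 − w/(-8))^{−2}.
By the binomial series (1−u)^{−2} = Σ_{n≥0} C(n+1, 1) u^n for |u|<1, with u = w/(-8):
  c_n = C(n+1, 1) / (-8)^(n+2).
  c_0 = 1/(-8)^2 = 1/64.
  c_1 = 2/(-8)^3 = -1/256.
The series is valid for |w/d| < 1, i.e. |z − z₀| < |d|.
Radius of convergence: R = |-2 − z₀| = |-8| = 8 (distance from z₀ to the singularity z = -2).

c_0 = 1/64, c_1 = -1/256; R = 8.


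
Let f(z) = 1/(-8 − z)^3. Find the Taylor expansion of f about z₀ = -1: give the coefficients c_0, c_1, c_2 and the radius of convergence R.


Let w = z − z₀, so z = z₀ + w.
Then -8 − z = -8 − (z₀ + w) = (-8 − z₀) − w = -7 − w.
f(z) = 1/(-7 − w)^3 = (1/(-7)^3) · (1 − w/(-7))^{−3}.
By the binomial series (1−u)^{−3} = Σ_{n≥0} C(n+2, 2) u^n for |u|<1, with u = w/(-7):
  c_n = C(n+2, 2) / (-7)^(n+3).
  c_0 = 1/(-7)^3 = -1/343.
  c_1 = 3/(-7)^4 = 3/2401.
  c_2 = 6/(-7)^5 = -6/16807.
The series is valid for |w/d| < 1, i.e. |z − z₀| < |d|.
Radius of convergence: R = |-8 − z₀| = |-7| = 7 (distance from z₀ to the singularity z = -8).

c_0 = -1/343, c_1 = 3/2401, c_2 = -6/16807; R = 7.


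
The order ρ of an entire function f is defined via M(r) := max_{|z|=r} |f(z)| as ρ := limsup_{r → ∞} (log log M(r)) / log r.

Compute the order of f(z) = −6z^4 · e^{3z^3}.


M(r) = max_{|z|=r} |-6|·|z|^4·|e^{3z^3}| = 6·r^4 · e^{3r^3} (the factors attain their maxima compatibly on |z|=r). Then log M(r) = log 6 + 4·log r + 3r^3, dominated by the last term, so log log M(r) ~ 3·log r. The polynomial factor -6z^4 contributes only a log r term and does not affect the order. ρ = 3.
Therefore ρ = 3.

Order ρ = 3.


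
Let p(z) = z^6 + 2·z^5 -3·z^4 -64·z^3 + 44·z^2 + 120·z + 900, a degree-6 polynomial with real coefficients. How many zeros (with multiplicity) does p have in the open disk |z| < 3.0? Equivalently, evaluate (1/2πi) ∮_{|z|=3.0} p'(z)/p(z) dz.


The zeros of p are: (3 + 1i), (3 - 1i), (-3 + 3i), (-3 - 3i), (-1 + 2i), (-1 - 2i).
Their magnitudes are: 3.162, 3.162, 4.243, 4.243, 2.236, 2.236.
Zeros with |z| < R = 3.0: (-1 + 2i), (-1 - 2i).
Count = 2.
By the argument principle, (1/2πi) ∮_{|z|=R} p'(z)/p(z) dz equals exactly this count.

Number of zeros inside |z| < 3.0: 2.


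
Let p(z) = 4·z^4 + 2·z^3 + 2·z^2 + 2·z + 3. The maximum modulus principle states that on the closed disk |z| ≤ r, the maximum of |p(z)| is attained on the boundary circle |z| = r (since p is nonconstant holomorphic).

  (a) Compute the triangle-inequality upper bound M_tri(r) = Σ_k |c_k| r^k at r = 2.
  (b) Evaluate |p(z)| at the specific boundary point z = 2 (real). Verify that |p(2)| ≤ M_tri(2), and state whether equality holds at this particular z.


Coefficients: c_0 = 3, c_1 = 2, c_2 = 2, c_3 = 2, c_4 = 4. Radius r = 2.
Part (a). Triangle bound: M_tri(r) = Σ_k |c_k| r^k
  = |3|·2^0 + |2|·2^1 + |2|·2^2 + |2|·2^3 + |4|·2^4
  = 3 + 4 + 8 + 16 + 64 = 95.
This bounds M(r) := max_{|z|=r} |p(z)| from above; equality holds iff all terms c_k z^k can be made to align in phase at a single z on |z|=r.
Part (b). At z = 2 (real, on the circle |z| = r):
  p(2) = (3)·2^0 + (2)·2^1 + (2)·2^2 + (2)·2^3 + (4)·2^4 = 95.
  |p(2)| = 95.
Since all nonzero coefficients share the same sign, |p(2)| = 95 = M_tri(2); the triangle bound is attained at z = 2, so in fact M(r) = 95.

M_tri(2) = 95; |p(2)| = 95; equality at z=2: yes.


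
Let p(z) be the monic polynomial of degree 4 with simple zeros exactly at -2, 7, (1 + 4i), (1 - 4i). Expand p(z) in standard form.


The polynomial is p(z) = ∏_{α ∈ S} (z − α), where S = {-2, 7, (1 + 4i), (1 - 4i)}.
Expanding the product yields: p(z) = z^4 -7·z^3 + 13·z^2 -57·z -238.
Note conjugate pairs combine to real quadratics: (z − (1+4i))(z − (1−4i)) = z² − 2z + 17.
The resulting polynomial has degree 4 and real coefficients as required.

p(z) = z^4 -7·z^3 + 13·z^2 -57·z -238.


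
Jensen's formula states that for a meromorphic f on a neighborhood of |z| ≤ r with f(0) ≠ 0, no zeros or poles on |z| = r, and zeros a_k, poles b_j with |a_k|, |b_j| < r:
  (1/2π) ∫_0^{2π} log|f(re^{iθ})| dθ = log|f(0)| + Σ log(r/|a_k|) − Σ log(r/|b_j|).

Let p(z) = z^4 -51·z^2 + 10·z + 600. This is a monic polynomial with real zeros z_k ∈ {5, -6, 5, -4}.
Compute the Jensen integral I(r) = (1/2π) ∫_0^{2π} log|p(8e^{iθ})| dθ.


Zeros: -6, -4, 5, 5; r = 8.
Inside |z| < r: -6, -4, 5, 5. Outside (|z| ≥ r): ∅.
p(0) = 600, so log|p(0)| = log(600) = 6.3969.
Apply Jensen: I(r) = log|p(0)| + Σ_k log(r/|z_k|), summed over zeros inside |z| < r.
  log(r/|z_k|) for z_k = 5: log(8/5) = 0.4700
  log(r/|z_k|) for z_k = -6: log(8/6) = 0.2877
  log(r/|z_k|) for z_k = 5: log(8/5) = 0.4700
  log(r/|z_k|) for z_k = -4: log(8/4) = 0.6931
Sum over inside zeros: 1.9208.
I(r) = log|p(0)| + (inside sum) = 6.3969 + 1.9208 = 8.3178.
Closed form (all zeros inside, monic): I(r) = n·log(r) = 4·log(8) = 8.3178. ✓

I(r) ≈ 8.3178.


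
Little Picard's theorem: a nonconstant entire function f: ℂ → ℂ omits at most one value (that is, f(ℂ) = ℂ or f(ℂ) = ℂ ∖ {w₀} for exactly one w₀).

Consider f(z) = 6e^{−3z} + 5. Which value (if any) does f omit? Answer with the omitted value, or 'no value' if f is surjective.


Little Picard bounds the complement of f(ℂ) to at most one point.
e^{−3z} is never zero on ℂ, so 6·e^{−3z} takes every value in ℂ ∖ {0}. Adding 5 shifts the range to ℂ ∖ {5}. Thus f omits exactly the value 5.

Omitted value: 5.


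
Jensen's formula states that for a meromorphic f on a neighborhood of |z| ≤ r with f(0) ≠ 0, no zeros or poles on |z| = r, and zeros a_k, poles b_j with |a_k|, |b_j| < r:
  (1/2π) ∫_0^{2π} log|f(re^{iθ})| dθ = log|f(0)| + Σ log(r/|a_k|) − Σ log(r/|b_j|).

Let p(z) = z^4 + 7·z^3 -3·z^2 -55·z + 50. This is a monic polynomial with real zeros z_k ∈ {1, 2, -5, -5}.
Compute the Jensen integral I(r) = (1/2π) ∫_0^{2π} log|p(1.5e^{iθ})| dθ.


Zeros: -5, -5, 1, 2; r = 1.5.
Inside |z| < r: 1. Outside (|z| ≥ r): -5, -5, 2.
p(0) = 50, so log|p(0)| = log(50) = 3.9120.
Apply Jensen: I(r) = log|p(0)| + Σ_k log(r/|z_k|), summed over zeros inside |z| < r.
  log(r/|z_k|) for z_k = 1: log(1.5/1) = 0.4055
  Outside zeros (-5, -5, 2) contribute nothing to the Jensen sum.
Sum over inside zeros: 0.4055.
I(r) = log|p(0)| + (inside sum) = 3.9120 + 0.4055 = 4.3175.
Note: since some zeros are outside |z| ≤ r, the simplified n·log(r) form does NOT apply — only the inside zeros contribute.

I(r) ≈ 4.3175.


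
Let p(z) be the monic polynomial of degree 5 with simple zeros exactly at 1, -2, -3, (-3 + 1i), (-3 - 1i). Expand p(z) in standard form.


The polynomial is p(z) = ∏_{α ∈ S} (z − α), where S = {1, -2, -3, (-3 + 1i), (-3 - 1i)}.
Expanding the product yields: p(z) = z^5 + 10·z^4 + 35·z^3 + 40·z^2 -26·z -60.
Note conjugate pairs combine to real quadratics: (z − (-3+1i))(z − (-3−1i)) = z² + 6z + 10.
The resulting polynomial has degree 5 and real coefficients as required.

p(z) = z^5 + 10·z^4 + 35·z^3 + 40·z^2 -26·z -60.


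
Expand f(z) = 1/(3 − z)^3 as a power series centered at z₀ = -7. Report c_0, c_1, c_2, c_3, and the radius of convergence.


Let w = z − z₀, so z = z₀ + w.
Then 3 − z = 3 − (z₀ + w) = (3 − z₀) − w = 10 − w.
f(z) = 1/(10 − w)^3 = (1/(10)^3) · (1 − w/(10))^{−3}.
By the binomial series (1−u)^{−3} = Σ_{n≥0} C(n+2, 2) u^n for |u|<1, with u = w/(10):
  c_n = C(n+2, 2) / (10)^(n+3).
  c_0 = 1/(10)^3 = 1/1000.
  c_1 = 3/(10)^4 = 3/10000.
  c_2 = 6/(10)^5 = 3/50000.
  c_3 = 10/(10)^6 = 1/100000.
The series is valid for |w/d| < 1, i.e. |z − z₀| < |d|.
Radius of convergence: R = |3 − z₀| = |10| = 10 (distance from z₀ to the singularity z = 3).

c_0 = 1/1000, c_1 = 3/10000, c_2 = 3/50000, c_3 = 1/100000; R = 10.


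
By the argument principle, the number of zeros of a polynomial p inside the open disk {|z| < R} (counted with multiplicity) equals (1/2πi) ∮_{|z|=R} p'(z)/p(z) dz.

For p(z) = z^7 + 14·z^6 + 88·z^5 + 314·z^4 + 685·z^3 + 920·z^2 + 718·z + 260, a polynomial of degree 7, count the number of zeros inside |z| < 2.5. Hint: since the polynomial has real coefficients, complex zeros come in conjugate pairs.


The zeros of p are: (-2 + 1i), (-2 - 1i), (-1 + 1i), (-1 - 1i), (-3 + 2i), (-3 - 2i), -2.
Their magnitudes are: 2.236, 2.236, 1.414, 1.414, 3.606, 3.606, 2.
Zeros with |z| < R = 2.5: (-2 + 1i), (-2 - 1i), (-1 + 1i), (-1 - 1i), -2.
Count = 5.
By the argument principle, (1/2πi) ∮_{|z|=R} p'(z)/p(z) dz equals exactly this count.

Number of zeros inside |z| < 2.5: 5.


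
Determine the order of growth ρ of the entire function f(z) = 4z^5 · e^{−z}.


M(r) = max_{|z|=r} |4|·|z|^5·|e^{−z}| = 4·r^5 · e^{1r^1} (the factors attain their maxima compatibly on |z|=r). Then log M(r) = log 4 + 5·log r + 1r^1, dominated by the last term, so log log M(r) ~ 1·log r. The polynomial factor 4z^5 contributes only a log r term and does not affect the order. ρ = 1.
Therefore ρ = 1.

Order ρ = 1.


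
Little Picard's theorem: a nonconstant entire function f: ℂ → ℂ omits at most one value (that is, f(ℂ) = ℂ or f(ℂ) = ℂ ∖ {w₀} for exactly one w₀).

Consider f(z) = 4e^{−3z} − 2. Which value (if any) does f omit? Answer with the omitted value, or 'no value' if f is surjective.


Little Picard bounds the complement of f(ℂ) to at most one point.
e^{−3z} is never zero on ℂ, so 4·e^{−3z} takes every value in ℂ ∖ {0}. Adding -2 shifts the range to ℂ ∖ {-2}. Thus f omits exactly the value -2.

Omitted value: -2.


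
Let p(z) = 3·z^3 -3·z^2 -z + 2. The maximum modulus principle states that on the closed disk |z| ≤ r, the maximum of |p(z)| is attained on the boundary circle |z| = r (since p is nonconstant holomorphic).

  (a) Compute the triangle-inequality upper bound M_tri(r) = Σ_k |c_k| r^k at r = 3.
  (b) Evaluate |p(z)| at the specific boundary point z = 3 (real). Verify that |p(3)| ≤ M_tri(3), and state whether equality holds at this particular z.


Coefficients: c_0 = 2, c_1 = -1, c_2 = -3, c_3 = 3. Radius r = 3.
Part (a). Triangle bound: M_tri(r) = Σ_k |c_k| r^k
  = |2|·3^0 + |-1|·3^1 + |-3|·3^2 + |3|·3^3
  = 2 + 3 + 27 + 81 = 113.
This bounds M(r) := max_{|z|=r} |p(z)| from above; equality holds iff all terms c_k z^k can be made to align in phase at a single z on |z|=r.
Part (b). At z = 3 (real, on the circle |z| = r):
  p(3) = (2)·3^0 + (-1)·3^1 + (-3)·3^2 + (3)·3^3 = 53.
  |p(3)| = 53.
Check: |p(3)| = 53 ≤ 113 = M_tri(3). ✓ Equality does not hold at z = 3 (the coefficients have mixed signs, so the terms do not all align in phase there).

M_tri(3) = 113; |p(3)| = 53; equality at z=3: no.


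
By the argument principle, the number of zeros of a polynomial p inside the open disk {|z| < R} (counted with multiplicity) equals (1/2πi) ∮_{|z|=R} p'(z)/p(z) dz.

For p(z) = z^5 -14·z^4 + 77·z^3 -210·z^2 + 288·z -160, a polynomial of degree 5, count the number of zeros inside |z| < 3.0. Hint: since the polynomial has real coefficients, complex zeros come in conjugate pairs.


The zeros of p are: 4, 2, 4, (2 + 1i), (2 - 1i).
Their magnitudes are: 4, 2, 4, 2.236, 2.236.
Zeros with |z| < R = 3.0: 2, (2 + 1i), (2 - 1i).
Count = 3.
By the argument principle, (1/2πi) ∮_{|z|=R} p'(z)/p(z) dz equals exactly this count.

Number of zeros inside |z| < 3.0: 3.


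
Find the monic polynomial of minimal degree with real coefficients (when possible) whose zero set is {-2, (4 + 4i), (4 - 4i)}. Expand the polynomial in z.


The polynomial is p(z) = ∏_{α ∈ S} (z − α), where S = {-2, (4 + 4i), (4 - 4i)}.
Expanding the product yields: p(z) = z^3 -6·z^2 + 16·z + 64.
Note conjugate pairs combine to real quadratics: (z − (4+4i))(z − (4−4i)) = z² − 8z + 32.
The resulting polynomial has degree 3 and real coefficients as required.

p(z) = z^3 -6·z^2 + 16·z + 64.


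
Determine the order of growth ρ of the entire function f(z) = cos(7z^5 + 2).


Write cos(w) = (e^{iw} ± e^{−iw})/(2 or 2i), so |cos(w)| ≤ e^{|w|}. With w = 7z^5 + 2, |w| ≤ 7r^5 + 2 on |z|=r, giving M(r) ≤ e^{7r^5 + 2} and ρ ≤ 5. For the lower bound, choose z on |z|=r with 7z^5 purely imaginary of modulus 7r^5; then |cos(7z^5 + 2)| grows like e^{7r^5}/2, so ρ ≥ 5. Hence ρ = 5.
Therefore ρ = 5.

Order ρ = 5.


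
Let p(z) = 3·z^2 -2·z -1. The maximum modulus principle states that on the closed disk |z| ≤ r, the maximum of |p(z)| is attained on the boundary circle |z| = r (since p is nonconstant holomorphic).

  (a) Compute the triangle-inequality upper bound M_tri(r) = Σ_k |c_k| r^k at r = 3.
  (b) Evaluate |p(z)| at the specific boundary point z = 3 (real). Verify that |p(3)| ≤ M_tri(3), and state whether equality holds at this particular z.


Coefficients: c_0 = -1, c_1 = -2, c_2 = 3. Radius r = 3.
Part (a). Triangle bound: M_tri(r) = Σ_k |c_k| r^k
  = |-1|·3^0 + |-2|·3^1 + |3|·3^2
  = 1 + 6 + 27 = 34.
This bounds M(r) := max_{|z|=r} |p(z)| from above; equality holds iff all terms c_k z^k can be made to align in phase at a single z on |z|=r.
Part (b). At z = 3 (real, on the circle |z| = r):
  p(3) = (-1)·3^0 + (-2)·3^1 + (3)·3^2 = 20.
  |p(3)| = 20.
Check: |p(3)| = 20 ≤ 34 = M_tri(3). ✓ Equality does not hold at z = 3 (the coefficients have mixed signs, so the terms do not all align in phase there).

M_tri(3) = 34; |p(3)| = 20; equality at z=3: no.


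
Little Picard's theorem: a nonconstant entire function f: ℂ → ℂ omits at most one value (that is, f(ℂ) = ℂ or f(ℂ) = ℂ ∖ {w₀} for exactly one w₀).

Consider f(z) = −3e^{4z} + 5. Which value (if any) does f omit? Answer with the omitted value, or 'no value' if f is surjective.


Little Picard bounds the complement of f(ℂ) to at most one point.
e^{4z} is never zero on ℂ, so -3·e^{4z} takes every value in ℂ ∖ {0}. Adding 5 shifts the range to ℂ ∖ {5}. Thus f omits exactly the value 5.

Omitted value: 5.


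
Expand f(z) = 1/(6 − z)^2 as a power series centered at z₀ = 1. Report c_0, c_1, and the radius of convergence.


Let w = z − z₀, so z = z₀ + w.
Then 6 − z = 6 − (z₀ + w) = (6 − z₀) − w = 5 − w.
f(z) = 1/(5 − w)^2 = (1/(5)^2) · (1 − w/(5))^{−2}.
By the binomial series (1−u)^{−2} = Σ_{n≥0} C(n+1, 1) u^n for |u|<1, with u = w/(5):
  c_n = C(n+1, 1) / (5)^(n+2).
  c_0 = 1/(5)^2 = 1/25.
  c_1 = 2/(5)^3 = 2/125.
The series is valid for |w/d| < 1, i.e. |z − z₀| < |d|.
Radius of convergence: R = |6 − z₀| = |5| = 5 (distance from z₀ to the singularity z = 6).

c_0 = 1/25, c_1 = 2/125; R = 5.


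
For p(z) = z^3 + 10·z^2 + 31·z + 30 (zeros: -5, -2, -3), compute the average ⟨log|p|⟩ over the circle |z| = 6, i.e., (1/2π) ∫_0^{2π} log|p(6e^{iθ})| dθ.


Zeros: -5, -3, -2; r = 6.
Inside |z| < r: -5, -3, -2. Outside (|z| ≥ r): ∅.
p(0) = 30, so log|p(0)| = log(30) = 3.4012.
Apply Jensen: I(r) = log|p(0)| + Σ_k log(r/|z_k|), summed over zeros inside |z| < r.
  log(r/|z_k|) for z_k = -5: log(6/5) = 0.1823
  log(r/|z_k|) for z_k = -2: log(6/2) = 1.0986
  log(r/|z_k|) for z_k = -3: log(6/3) = 0.6931
Sum over inside zeros: 1.9741.
I(r) = log|p(0)| + (inside sum) = 3.4012 + 1.9741 = 5.3753.
Closed form (all zeros inside, monic): I(r) = n·log(r) = 3·log(6) = 5.3753. ✓

I(r) ≈ 5.3753.


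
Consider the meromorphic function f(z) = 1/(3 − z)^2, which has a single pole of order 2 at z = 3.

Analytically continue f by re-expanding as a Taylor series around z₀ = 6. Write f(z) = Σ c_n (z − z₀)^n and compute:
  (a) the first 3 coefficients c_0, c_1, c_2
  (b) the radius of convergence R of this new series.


Let w = z − z₀, so z = z₀ + w.
Then 3 − z = 3 − (z₀ + w) = (3 − z₀) − w = -3 − w.
f(z) = 1/(-3 − w)^2 = (1/(-3)^2) · (1 − w/(-3))^{−2}.
By the binomial series (1−u)^{−2} = Σ_{n≥0} C(n+1, 1) u^n for |u|<1, with u = w/(-3):
  c_n = C(n+1, 1) / (-3)^(n+2).
  c_0 = 1/(-3)^2 = 1/9.
  c_1 = 2/(-3)^3 = -2/27.
  c_2 = 3/(-3)^4 = 1/27.
The series is valid for |w/d| < 1, i.e. |z − z₀| < |d|.
Radius of convergence: R = |3 − z₀| = |-3| = 3 (distance from z₀ to the singularity z = 3).

c_0 = 1/9, c_1 = -2/27, c_2 = 1/27; R = 3.


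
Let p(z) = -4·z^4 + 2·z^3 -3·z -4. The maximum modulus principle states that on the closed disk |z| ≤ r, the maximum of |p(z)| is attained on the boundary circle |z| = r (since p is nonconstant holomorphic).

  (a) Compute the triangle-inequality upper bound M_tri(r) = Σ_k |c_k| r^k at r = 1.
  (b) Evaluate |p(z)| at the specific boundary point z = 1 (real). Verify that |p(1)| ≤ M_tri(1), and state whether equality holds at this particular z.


Coefficients: c_0 = -4, c_1 = -3, c_2 = 0, c_3 = 2, c_4 = -4. Radius r = 1.
Part (a). Triangle bound: M_tri(r) = Σ_k |c_k| r^k
  = |-4|·1^0 + |-3|·1^1 + |0|·1^2 + |2|·1^3 + |-4|·1^4
  = 4 + 3 + 0 + 2 + 4 = 13.
This bounds M(r) := max_{|z|=r} |p(z)| from above; equality holds iff all terms c_k z^k can be made to align in phase at a single z on |z|=r.
Part (b). At z = 1 (real, on the circle |z| = r):
  p(1) = (-4)·1^0 + (-3)·1^1 + (0)·1^2 + (2)·1^3 + (-4)·1^4 = -9.
  |p(1)| = 9.
Check: |p(1)| = 9 ≤ 13 = M_tri(1). ✓ Equality does not hold at z = 1 (the coefficients have mixed signs, so the terms do not all align in phase there).

M_tri(1) = 13; |p(1)| = 9; equality at z=1: no.


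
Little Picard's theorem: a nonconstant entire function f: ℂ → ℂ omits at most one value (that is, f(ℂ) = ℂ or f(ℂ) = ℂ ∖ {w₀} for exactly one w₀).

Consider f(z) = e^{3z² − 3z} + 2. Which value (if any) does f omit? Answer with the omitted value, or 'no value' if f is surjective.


Little Picard bounds the complement of f(ℂ) to at most one point.
The exponent g(z) = 3z² − 3z is a nonconstant polynomial, hence surjective onto ℂ. So e^{g(z)} takes every value in {e^w : w ∈ ℂ} = ℂ ∖ {0}. Adding 2 shifts the range to ℂ ∖ {2}. f omits exactly 2.

Omitted value: 2.


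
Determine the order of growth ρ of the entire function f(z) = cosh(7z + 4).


cosh(w) is a linear combination of e^{iw} and e^{−iw} (or e^w, e^{−w} in the hyperbolic case), so |cosh(w)| ≤ e^{|w|}. With w = 7z + 4, |w| ≤ 7|z| + 4 = 7r + 4 on |z| = r, giving M(r) ≤ e^{7r + 4}, so ρ ≤ 1. On a suitable ray (z = it for sin/cos; z = t for sinh/cosh, t real → ∞), |cosh(7z + 4)| grows like e^{7|t|}/2, so ρ ≥ 1. Hence ρ = 1.
Therefore ρ = 1.

Order ρ = 1.


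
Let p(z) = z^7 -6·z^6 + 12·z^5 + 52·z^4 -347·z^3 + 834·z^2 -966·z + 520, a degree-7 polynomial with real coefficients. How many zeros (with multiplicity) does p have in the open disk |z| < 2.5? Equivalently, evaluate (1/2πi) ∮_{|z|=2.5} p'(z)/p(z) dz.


The zeros of p are: (2 + 1i), (2 - 1i), -4, (2 + 3i), (2 - 3i), (1 + 1i), (1 - 1i).
Their magnitudes are: 2.236, 2.236, 4, 3.606, 3.606, 1.414, 1.414.
Zeros with |z| < R = 2.5: (2 + 1i), (2 - 1i), (1 + 1i), (1 - 1i).
Count = 4.
By the argument principle, (1/2πi) ∮_{|z|=R} p'(z)/p(z) dz equals exactly this count.

Number of zeros inside |z| < 2.5: 4.


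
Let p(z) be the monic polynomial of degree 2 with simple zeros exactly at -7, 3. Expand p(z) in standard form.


The polynomial is p(z) = ∏_{α ∈ S} (z − α), where S = {-7, 3}.
Expanding the product yields: p(z) = z^2 + 4·z -21.
The resulting polynomial has degree 2 and real coefficients as required.

p(z) = z^2 + 4·z -21.


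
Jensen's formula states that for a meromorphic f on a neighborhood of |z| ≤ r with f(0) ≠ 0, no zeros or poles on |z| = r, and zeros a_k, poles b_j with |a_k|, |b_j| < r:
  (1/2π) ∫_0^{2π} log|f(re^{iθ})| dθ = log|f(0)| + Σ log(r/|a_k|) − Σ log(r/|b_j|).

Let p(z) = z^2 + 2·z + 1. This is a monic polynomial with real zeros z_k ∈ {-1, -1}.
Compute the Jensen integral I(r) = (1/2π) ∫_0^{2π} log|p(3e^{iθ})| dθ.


Zeros: -1, -1; r = 3.
Inside |z| < r: -1, -1. Outside (|z| ≥ r): ∅.
p(0) = 1, so log|p(0)| = log(1) = 0.0000.
Apply Jensen: I(r) = log|p(0)| + Σ_k log(r/|z_k|), summed over zeros inside |z| < r.
  log(r/|z_k|) for z_k = -1: log(3/1) = 1.0986
  log(r/|z_k|) for z_k = -1: log(3/1) = 1.0986
Sum over inside zeros: 2.1972.
I(r) = log|p(0)| + (inside sum) = 0.0000 + 2.1972 = 2.1972.
Closed form (all zeros inside, monic): I(r) = n·log(r) = 2·log(3) = 2.1972. ✓

I(r) ≈ 2.1972.


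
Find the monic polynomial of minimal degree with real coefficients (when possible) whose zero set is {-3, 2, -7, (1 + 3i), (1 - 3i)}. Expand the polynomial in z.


The polynomial is p(z) = ∏_{α ∈ S} (z − α), where S = {-3, 2, -7, (1 + 3i), (1 - 3i)}.
Expanding the product yields: p(z) = z^5 + 6·z^4 -5·z^3 + 36·z^2 + 94·z -420.
Note conjugate pairs combine to real quadratics: (z − (1+3i))(z − (1−3i)) = z² − 2z + 10.
The resulting polynomial has degree 5 and real coefficients as required.

p(z) = z^5 + 6·z^4 -5·z^3 + 36·z^2 + 94·z -420.


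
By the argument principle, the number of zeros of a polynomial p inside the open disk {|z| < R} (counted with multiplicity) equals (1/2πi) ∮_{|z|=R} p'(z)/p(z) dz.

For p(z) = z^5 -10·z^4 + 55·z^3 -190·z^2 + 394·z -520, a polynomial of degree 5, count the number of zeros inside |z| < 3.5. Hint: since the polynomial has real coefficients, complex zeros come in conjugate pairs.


The zeros of p are: (1 + 3i), (1 - 3i), 4, (2 + 3i), (2 - 3i).
Their magnitudes are: 3.162, 3.162, 4, 3.606, 3.606.
Zeros with |z| < R = 3.5: (1 + 3i), (1 - 3i).
Count = 2.
By the argument principle, (1/2πi) ∮_{|z|=R} p'(z)/p(z) dz equals exactly this count.

Number of zeros inside |z| < 3.5: 2.


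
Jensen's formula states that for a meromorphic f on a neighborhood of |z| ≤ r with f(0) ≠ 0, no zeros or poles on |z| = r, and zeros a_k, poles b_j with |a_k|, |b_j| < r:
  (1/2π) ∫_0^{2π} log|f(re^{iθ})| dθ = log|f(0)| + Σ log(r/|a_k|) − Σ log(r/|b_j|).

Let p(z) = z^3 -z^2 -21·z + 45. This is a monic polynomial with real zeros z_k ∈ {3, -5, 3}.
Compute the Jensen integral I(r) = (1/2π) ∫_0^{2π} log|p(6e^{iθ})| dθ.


Zeros: -5, 3, 3; r = 6.
Inside |z| < r: -5, 3, 3. Outside (|z| ≥ r): ∅.
p(0) = 45, so log|p(0)| = log(45) = 3.8067.
Apply Jensen: I(r) = log|p(0)| + Σ_k log(r/|z_k|), summed over zeros inside |z| < r.
  log(r/|z_k|) for z_k = 3: log(6/3) = 0.6931
  log(r/|z_k|) for z_k = -5: log(6/5) = 0.1823
  log(r/|z_k|) for z_k = 3: log(6/3) = 0.6931
Sum over inside zeros: 1.5686.
I(r) = log|p(0)| + (inside sum) = 3.8067 + 1.5686 = 5.3753.
Closed form (all zeros inside, monic): I(r) = n·log(r) = 3·log(6) = 5.3753. ✓

I(r) ≈ 5.3753.


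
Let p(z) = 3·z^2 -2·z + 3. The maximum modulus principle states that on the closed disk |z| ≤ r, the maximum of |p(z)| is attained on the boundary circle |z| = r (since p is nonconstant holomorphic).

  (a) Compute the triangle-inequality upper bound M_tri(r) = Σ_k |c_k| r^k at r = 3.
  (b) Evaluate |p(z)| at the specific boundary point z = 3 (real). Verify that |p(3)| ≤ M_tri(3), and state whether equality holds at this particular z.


Coefficients: c_0 = 3, c_1 = -2, c_2 = 3. Radius r = 3.
Part (a). Triangle bound: M_tri(r) = Σ_k |c_k| r^k
  = |3|·3^0 + |-2|·3^1 + |3|·3^2
  = 3 + 6 + 27 = 36.
This bounds M(r) := max_{|z|=r} |p(z)| from above; equality holds iff all terms c_k z^k can be made to align in phase at a single z on |z|=r.
Part (b). At z = 3 (real, on the circle |z| = r):
  p(3) = (3)·3^0 + (-2)·3^1 + (3)·3^2 = 24.
  |p(3)| = 24.
Check: |p(3)| = 24 ≤ 36 = M_tri(3). ✓ Equality does not hold at z = 3 (the coefficients have mixed signs, so the terms do not all align in phase there).

M_tri(3) = 36; |p(3)| = 24; equality at z=3: no.


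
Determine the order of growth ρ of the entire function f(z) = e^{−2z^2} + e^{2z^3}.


Each summand is entire of order 2 and 3 respectively (as in the single-exponential case). The order of a sum is at most the max of the orders, so ρ ≤ 3. For the lower bound: on |z|=r choose arg z so that 2z^3 is real positive; then |e^{2z^3}| = e^{2r^3} while |e^{-2z^2}| ≤ e^{2r^2} = o(e^{2r^3}). So |f| ≥ e^{2r^3}(1 − o(1)) and ρ ≥ 3. Hence ρ = max(2, 3) = 3.
Therefore ρ = 3.

Order ρ = 3.


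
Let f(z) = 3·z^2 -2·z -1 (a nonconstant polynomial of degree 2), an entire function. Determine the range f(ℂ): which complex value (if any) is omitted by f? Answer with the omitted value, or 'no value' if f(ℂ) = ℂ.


Little Picard bounds the complement of f(ℂ) to at most one point.
For every w ∈ ℂ, the equation p(z) − w = 0 is a nonconstant polynomial in z and hence has at least one root by the fundamental theorem of algebra. So p is surjective onto ℂ, omitting no value.

Omitted value: no value.


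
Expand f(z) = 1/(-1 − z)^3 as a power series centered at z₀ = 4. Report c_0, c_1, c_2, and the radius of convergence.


Let w = z − z₀, so z = z₀ + w.
Then -1 − z = -1 − (z₀ + w) = (-1 − z₀) − w = -5 − w.
f(z) = 1/(-5 − w)^3 = (1/(-5)^3) · (1 − w/(-5))^{−3}.
By the binomial series (1−u)^{−3} = Σ_{n≥0} C(n+2, 2) u^n for |u|<1, with u = w/(-5):
  c_n = C(n+2, 2) / (-5)^(n+3).
  c_0 = 1/(-5)^3 = -1/125.
  c_1 = 3/(-5)^4 = 3/625.
  c_2 = 6/(-5)^5 = -6/3125.
The series is valid for |w/d| < 1, i.e. |z − z₀| < |d|.
Radius of convergence: R = |-1 − z₀| = |-5| = 5 (distance from z₀ to the singularity z = -1).

c_0 = -1/125, c_1 = 3/625, c_2 = -6/3125; R = 5.


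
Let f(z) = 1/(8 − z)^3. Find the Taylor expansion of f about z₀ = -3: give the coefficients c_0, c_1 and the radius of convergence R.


Let w = z − z₀, so z = z₀ + w.
Then 8 − z = 8 − (z₀ + w) = (8 − z₀) − w = 11 − w.
f(z) = 1/(11 − w)^3 = (1/(11)^3) · (1 − w/(11))^{−3}.
By the binomial series (1−u)^{−3} = Σ_{n≥0} C(n+2, 2) u^n for |u|<1, with u = w/(11):
  c_n = C(n+2, 2) / (11)^(n+3).
  c_0 = 1/(11)^3 = 1/1331.
  c_1 = 3/(11)^4 = 3/14641.
The series is valid for |w/d| < 1, i.e. |z − z₀| < |d|.
Radius of convergence: R = |8 − z₀| = |11| = 11 (distance from z₀ to the singularity z = 8).

c_0 = 1/1331, c_1 = 3/14641; R = 11.
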